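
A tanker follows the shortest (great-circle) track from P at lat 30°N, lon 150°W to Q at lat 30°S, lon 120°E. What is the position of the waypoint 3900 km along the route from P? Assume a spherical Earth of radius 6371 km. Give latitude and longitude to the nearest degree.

≈ lat 11°N, lon 178°E

Write both endpoints as unit vectors p₁, p₂ with components (cos φ cos λ, cos φ sin λ, sin φ).
The central angle between the endpoints is δ = arccos(p₁·p₂) ≈ 1.823 rad (104.5°). The total great-circle distance is δ·R ≈ 1.823 × 6371 ≈ 11617 km, so the target fraction is f = 3900/11617 ≈ 0.336.
Interpolate at f ≈ 0.336 with slerp weights a = sin((1−f)δ)/sin δ ≈ 0.967, b = sin(fδ)/sin δ ≈ 0.593.
p = a·p₁ + b·p₂ ≈ (-0.982, 0.026, 0.187); φ = arcsin(p_z) ≈ 10.76°, λ = atan2(p_y, p_x) ≈ 178.46°.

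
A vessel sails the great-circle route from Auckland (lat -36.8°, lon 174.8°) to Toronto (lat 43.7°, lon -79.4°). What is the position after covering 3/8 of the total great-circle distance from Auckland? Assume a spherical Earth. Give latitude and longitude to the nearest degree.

≈ lat -6°, lon -147°

Write both endpoints as unit vectors p₁, p₂ with components (cos φ cos λ, cos φ sin λ, sin φ).
The central angle between the endpoints is δ = arccos(p₁·p₂) ≈ 2.179 rad (124.9°).
Interpolate at f = 3/8 with slerp weights a = sin((1−f)δ)/sin δ ≈ 1.192, b = sin(fδ)/sin δ ≈ 0.889.
p = a·p₁ + b·p₂ ≈ (-0.832, -0.545, -0.100); φ = arcsin(p_z) ≈ -5.75°, λ = atan2(p_y, p_x) ≈ -146.79°.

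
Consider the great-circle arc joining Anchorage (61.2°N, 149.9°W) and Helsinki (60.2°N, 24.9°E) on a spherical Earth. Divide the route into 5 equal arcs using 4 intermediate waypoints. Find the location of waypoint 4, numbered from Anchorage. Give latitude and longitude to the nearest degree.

≈ 72°N, 23°E

Convert each endpoint to a unit vector on the sphere (x = cos φ cos λ, y = cos φ sin λ, z = sin φ).
The central angle between the endpoints is δ = arccos(p₁·p₂) ≈ 1.022 rad (58.5°).
Interpolate at f = 4/5 with slerp weights a = sin((1−f)δ)/sin δ ≈ 0.238, b = sin(fδ)/sin δ ≈ 0.855.
p = a·p₁ + b·p₂ ≈ (0.286, 0.121, 0.950); φ = arcsin(p_z) ≈ 71.88°, λ = atan2(p_y, p_x) ≈ 22.99°.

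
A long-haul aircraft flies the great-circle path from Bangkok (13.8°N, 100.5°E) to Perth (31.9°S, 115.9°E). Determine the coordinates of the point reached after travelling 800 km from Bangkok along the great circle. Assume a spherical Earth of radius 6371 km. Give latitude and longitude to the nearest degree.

From cos δ = sin φ₁ sin φ₂ + cos φ₁ cos φ₂ cos Δλ, the central angle is δ ≈ 0.838 rad (48.0°). The total great-circle distance is δ·R ≈ 0.838 × 6371 ≈ 5340 km, so the target fraction is f = 800/5340 ≈ 0.150.
Interpolate at f ≈ 0.150 with slerp weights a = sin((1−f)δ)/sin δ ≈ 0.879, b = sin(fδ)/sin δ ≈ 0.168.
p = a·p₁ + b·p₂ ≈ (-0.218, 0.968, 0.121); φ = arcsin(p_z) ≈ 6.94°, λ = atan2(p_y, p_x) ≈ 102.69°.

≈ 7°N, 103°E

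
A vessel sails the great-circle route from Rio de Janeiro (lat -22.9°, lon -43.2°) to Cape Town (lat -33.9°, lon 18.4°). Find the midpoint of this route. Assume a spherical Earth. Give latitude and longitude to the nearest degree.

≈ lat -32°, lon -14°

The haversine formula gives a central angle δ ≈ 0.951 rad (54.5°) between the endpoints.
Interpolate at f = 1/2 with slerp weights a = sin((1−f)δ)/sin δ ≈ 0.562, b = sin(fδ)/sin δ ≈ 0.562.
p = a·p₁ + b·p₂ ≈ (0.821, -0.207, -0.533); φ = arcsin(p_z) ≈ -32.18°, λ = atan2(p_y, p_x) ≈ -14.18°.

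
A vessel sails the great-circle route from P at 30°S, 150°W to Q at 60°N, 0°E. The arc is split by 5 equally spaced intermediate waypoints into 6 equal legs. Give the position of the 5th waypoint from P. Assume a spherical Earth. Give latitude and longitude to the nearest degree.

≈ 68°N, 54°W

From cos δ = sin φ₁ sin φ₂ + cos φ₁ cos φ₂ cos Δλ, the central angle is δ ≈ 2.512 rad (143.9°).
Interpolate at f = 5/6 with slerp weights a = sin((1−f)δ)/sin δ ≈ 0.690, b = sin(fδ)/sin δ ≈ 1.471.
p = a·p₁ + b·p₂ ≈ (0.218, -0.299, 0.929); φ = arcsin(p_z) ≈ 68.29°, λ = atan2(p_y, p_x) ≈ -53.87°.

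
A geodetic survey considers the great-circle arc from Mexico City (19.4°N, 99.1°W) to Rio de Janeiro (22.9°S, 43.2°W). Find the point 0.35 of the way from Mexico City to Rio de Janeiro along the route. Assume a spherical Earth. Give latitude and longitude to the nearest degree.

Convert each endpoint to a unit vector on the sphere (x = cos φ cos λ, y = cos φ sin λ, z = sin φ).
The central angle between the endpoints is δ = arccos(p₁·p₂) ≈ 1.205 rad (69.0°).
Interpolate at f = 0.35 with slerp weights a = sin((1−f)δ)/sin δ ≈ 0.756, b = sin(fδ)/sin δ ≈ 0.438.
p = a·p₁ + b·p₂ ≈ (0.182, -0.980, 0.080); φ = arcsin(p_z) ≈ 4.61°, λ = atan2(p_y, p_x) ≈ -79.50°.

≈ 5°N, 80°W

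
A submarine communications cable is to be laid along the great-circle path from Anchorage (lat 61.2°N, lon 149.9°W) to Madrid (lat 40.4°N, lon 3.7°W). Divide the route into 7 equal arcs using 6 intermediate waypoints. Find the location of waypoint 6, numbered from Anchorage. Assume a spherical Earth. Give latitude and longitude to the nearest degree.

The haversine formula gives a central angle δ ≈ 1.305 rad (74.7°) between the endpoints.
Interpolate at f = 6/7 with slerp weights a = sin((1−f)δ)/sin δ ≈ 0.192, b = sin(fδ)/sin δ ≈ 0.932.
p = a·p₁ + b·p₂ ≈ (0.628, -0.092, 0.772); φ = arcsin(p_z) ≈ 50.57°, λ = atan2(p_y, p_x) ≈ -8.35°.

≈ lat 51°N, lon 8°W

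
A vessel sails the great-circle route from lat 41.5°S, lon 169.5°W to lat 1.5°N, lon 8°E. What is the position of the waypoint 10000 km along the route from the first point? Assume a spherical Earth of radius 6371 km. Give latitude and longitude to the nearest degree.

The haversine formula gives a central angle δ ≈ 2.442 rad (139.9°) between the endpoints. The total great-circle distance is δ·R ≈ 2.442 × 6371 ≈ 15560 km, so the target fraction is f = 10000/15560 ≈ 0.643.
Interpolate at f ≈ 0.643 with slerp weights a = sin((1−f)δ)/sin δ ≈ 1.190, b = sin(fδ)/sin δ ≈ 1.554.
p = a·p₁ + b·p₂ ≈ (0.662, 0.054, -0.748); φ = arcsin(p_z) ≈ -48.42°, λ = atan2(p_y, p_x) ≈ 4.64°.

≈ lat 48°S, lon 5°E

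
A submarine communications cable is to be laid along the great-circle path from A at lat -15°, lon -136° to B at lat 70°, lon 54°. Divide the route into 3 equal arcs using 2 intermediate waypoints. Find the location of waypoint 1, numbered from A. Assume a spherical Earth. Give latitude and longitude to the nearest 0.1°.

≈ lat 26.4°, lon -139.1°

Convert each endpoint to a unit vector on the sphere (x = cos φ cos λ, y = cos φ sin λ, z = sin φ).
The central angle between the endpoints is δ = arccos(p₁·p₂) ≈ 2.176 rad (124.6°).
Interpolate at f = 1/3 with slerp weights a = sin((1−f)δ)/sin δ ≈ 1.207, b = sin(fδ)/sin δ ≈ 0.806.
p = a·p₁ + b·p₂ ≈ (-0.676, -0.587, 0.445); φ = arcsin(p_z) ≈ 26.44°, λ = atan2(p_y, p_x) ≈ -139.07°.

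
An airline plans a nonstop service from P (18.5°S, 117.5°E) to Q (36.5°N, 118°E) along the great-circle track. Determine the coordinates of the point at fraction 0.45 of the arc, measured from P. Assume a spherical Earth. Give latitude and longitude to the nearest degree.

Convert each endpoint to a unit vector on the sphere (x = cos φ cos λ, y = cos φ sin λ, z = sin φ).
The central angle between the endpoints is δ = arccos(p₁·p₂) ≈ 0.960 rad (55.0°).
Interpolate at f = 0.45 with slerp weights a = sin((1−f)δ)/sin δ ≈ 0.615, b = sin(fδ)/sin δ ≈ 0.511.
p = a·p₁ + b·p₂ ≈ (-0.462, 0.880, 0.109); φ = arcsin(p_z) ≈ 6.25°, λ = atan2(p_y, p_x) ≈ 117.71°.

≈ (6°N, 118°E)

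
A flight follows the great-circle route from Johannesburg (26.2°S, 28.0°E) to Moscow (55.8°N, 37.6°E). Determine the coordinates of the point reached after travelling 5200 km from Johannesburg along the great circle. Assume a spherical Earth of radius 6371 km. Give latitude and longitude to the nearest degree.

≈ (20°N, 32°E)

The haversine formula gives a central angle δ ≈ 1.438 rad (82.4°) between the endpoints. The total great-circle distance is δ·R ≈ 1.438 × 6371 ≈ 9163 km, so the target fraction is f = 5200/9163 ≈ 0.567.
Interpolate at f ≈ 0.567 with slerp weights a = sin((1−f)δ)/sin δ ≈ 0.588, b = sin(fδ)/sin δ ≈ 0.735.
p = a·p₁ + b·p₂ ≈ (0.793, 0.500, 0.348); φ = arcsin(p_z) ≈ 20.39°, λ = atan2(p_y, p_x) ≈ 32.22°.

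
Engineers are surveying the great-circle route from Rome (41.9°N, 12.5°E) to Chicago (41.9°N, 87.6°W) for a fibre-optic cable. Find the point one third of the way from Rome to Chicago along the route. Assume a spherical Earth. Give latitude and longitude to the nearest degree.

Write both endpoints as unit vectors p₁, p₂ with components (cos φ cos λ, cos φ sin λ, sin φ).
The central angle between the endpoints is δ = arccos(p₁·p₂) ≈ 1.214 rad (69.6°).
Interpolate at f = 1/3 with slerp weights a = sin((1−f)δ)/sin δ ≈ 0.773, b = sin(fδ)/sin δ ≈ 0.420.
p = a·p₁ + b·p₂ ≈ (0.575, -0.188, 0.797); φ = arcsin(p_z) ≈ 52.81°, λ = atan2(p_y, p_x) ≈ -18.13°.

≈ 53°N, 18°W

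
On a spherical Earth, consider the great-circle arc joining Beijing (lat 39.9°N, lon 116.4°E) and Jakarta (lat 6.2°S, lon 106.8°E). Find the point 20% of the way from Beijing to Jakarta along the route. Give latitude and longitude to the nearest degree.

≈ lat 31°N, lon 114°E

Write both endpoints as unit vectors p₁, p₂ with components (cos φ cos λ, cos φ sin λ, sin φ).
The central angle between the endpoints is δ = arccos(p₁·p₂) ≈ 0.819 rad (46.9°).
Interpolate at f = 0.20 with slerp weights a = sin((1−f)δ)/sin δ ≈ 0.834, b = sin(fδ)/sin δ ≈ 0.223.
p = a·p₁ + b·p₂ ≈ (-0.349, 0.786, 0.511); φ = arcsin(p_z) ≈ 30.73°, λ = atan2(p_y, p_x) ≈ 113.93°.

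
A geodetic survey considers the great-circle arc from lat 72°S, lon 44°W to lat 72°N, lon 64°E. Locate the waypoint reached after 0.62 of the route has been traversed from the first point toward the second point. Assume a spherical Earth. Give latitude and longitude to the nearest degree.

≈ lat 18°N, lon 15°E

Write both endpoints as unit vectors p₁, p₂ with components (cos φ cos λ, cos φ sin λ, sin φ).
The central angle between the endpoints is δ = arccos(p₁·p₂) ≈ 2.776 rad (159.1°).
Interpolate at f = 0.62 with slerp weights a = sin((1−f)δ)/sin δ ≈ 2.435, b = sin(fδ)/sin δ ≈ 2.768.
p = a·p₁ + b·p₂ ≈ (0.916, 0.246, 0.316); φ = arcsin(p_z) ≈ 18.44°, λ = atan2(p_y, p_x) ≈ 15.03°.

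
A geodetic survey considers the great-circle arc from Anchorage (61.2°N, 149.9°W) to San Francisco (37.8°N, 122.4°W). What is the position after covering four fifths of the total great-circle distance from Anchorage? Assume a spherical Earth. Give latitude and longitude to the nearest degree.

≈ 43°N, 126°W

From cos δ = sin φ₁ sin φ₂ + cos φ₁ cos φ₂ cos Δλ, the central angle is δ ≈ 0.506 rad (29.0°).
Interpolate at f = 4/5 with slerp weights a = sin((1−f)δ)/sin δ ≈ 0.208, b = sin(fδ)/sin δ ≈ 0.813.
p = a·p₁ + b·p₂ ≈ (-0.431, -0.592, 0.681); φ = arcsin(p_z) ≈ 42.90°, λ = atan2(p_y, p_x) ≈ -126.03°.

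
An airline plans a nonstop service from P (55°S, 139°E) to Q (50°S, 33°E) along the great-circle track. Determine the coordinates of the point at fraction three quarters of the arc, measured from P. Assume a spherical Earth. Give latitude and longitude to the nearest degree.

≈ (60°S, 52°E)

Write both endpoints as unit vectors p₁, p₂ with components (cos φ cos λ, cos φ sin λ, sin φ).
The central angle between the endpoints is δ = arccos(p₁·p₂) ≈ 1.017 rad (58.3°).
Interpolate at f = 3/4 with slerp weights a = sin((1−f)δ)/sin δ ≈ 0.296, b = sin(fδ)/sin δ ≈ 0.812.
p = a·p₁ + b·p₂ ≈ (0.310, 0.396, -0.865); φ = arcsin(p_z) ≈ -59.83°, λ = atan2(p_y, p_x) ≈ 51.93°.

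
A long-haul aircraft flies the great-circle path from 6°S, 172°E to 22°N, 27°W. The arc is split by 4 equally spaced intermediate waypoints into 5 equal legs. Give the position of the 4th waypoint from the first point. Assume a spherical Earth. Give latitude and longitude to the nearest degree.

From cos δ = sin φ₁ sin φ₂ + cos φ₁ cos φ₂ cos Δλ, the central angle is δ ≈ 2.717 rad (155.6°).
Interpolate at f = 4/5 with slerp weights a = sin((1−f)δ)/sin δ ≈ 1.254, b = sin(fδ)/sin δ ≈ 1.998.
p = a·p₁ + b·p₂ ≈ (0.416, -0.668, 0.617); φ = arcsin(p_z) ≈ 38.13°, λ = atan2(p_y, p_x) ≈ -58.07°.

≈ 38°N, 58°W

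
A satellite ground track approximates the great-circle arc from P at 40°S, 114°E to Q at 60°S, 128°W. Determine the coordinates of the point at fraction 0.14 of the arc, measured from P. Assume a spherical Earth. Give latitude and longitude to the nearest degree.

Write both endpoints as unit vectors p₁, p₂ with components (cos φ cos λ, cos φ sin λ, sin φ).
The central angle between the endpoints is δ = arccos(p₁·p₂) ≈ 1.184 rad (67.9°).
Interpolate at f = 0.14 with slerp weights a = sin((1−f)δ)/sin δ ≈ 0.919, b = sin(fδ)/sin δ ≈ 0.178.
p = a·p₁ + b·p₂ ≈ (-0.341, 0.573, -0.745); φ = arcsin(p_z) ≈ -48.17°, λ = atan2(p_y, p_x) ≈ 120.77°.

≈ 48°S, 121°E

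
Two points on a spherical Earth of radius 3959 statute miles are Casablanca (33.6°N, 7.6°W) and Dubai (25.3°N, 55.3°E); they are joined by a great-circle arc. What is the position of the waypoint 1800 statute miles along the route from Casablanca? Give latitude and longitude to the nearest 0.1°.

Convert each endpoint to a unit vector on the sphere (x = cos φ cos λ, y = cos φ sin λ, z = sin φ).
The central angle between the endpoints is δ = arccos(p₁·p₂) ≈ 0.953 rad (54.6°). The total great-circle distance is δ·R ≈ 0.953 × 3959 ≈ 3771 mi, so the target fraction is f = 1800/3771 ≈ 0.477.
Interpolate at f ≈ 0.477 with slerp weights a = sin((1−f)δ)/sin δ ≈ 0.586, b = sin(fδ)/sin δ ≈ 0.539.
p = a·p₁ + b·p₂ ≈ (0.761, 0.336, 0.555); φ = arcsin(p_z) ≈ 33.69°, λ = atan2(p_y, p_x) ≈ 23.81°.

≈ 33.7°N, 23.8°E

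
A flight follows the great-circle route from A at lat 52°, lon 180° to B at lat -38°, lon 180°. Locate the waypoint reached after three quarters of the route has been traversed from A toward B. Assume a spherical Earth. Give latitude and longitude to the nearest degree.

The haversine formula gives a central angle δ ≈ 1.571 rad (90.0°) between the endpoints.
Interpolate at f = 3/4 with slerp weights a = sin((1−f)δ)/sin δ ≈ 0.383, b = sin(fδ)/sin δ ≈ 0.924.
p = a·p₁ + b·p₂ ≈ (-0.964, 0.000, -0.267); φ = arcsin(p_z) ≈ -15.50°, λ = atan2(p_y, p_x) ≈ 180.00°.

≈ lat -16°, lon 180°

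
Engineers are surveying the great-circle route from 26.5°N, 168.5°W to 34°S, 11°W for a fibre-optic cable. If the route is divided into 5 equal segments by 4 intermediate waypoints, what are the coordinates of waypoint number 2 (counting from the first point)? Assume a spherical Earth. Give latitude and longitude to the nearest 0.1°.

Write both endpoints as unit vectors p₁, p₂ with components (cos φ cos λ, cos φ sin λ, sin φ).
The central angle between the endpoints is δ = arccos(p₁·p₂) ≈ 2.779 rad (159.2°).
Interpolate at f = 2/5 with slerp weights a = sin((1−f)δ)/sin δ ≈ 2.806, b = sin(fδ)/sin δ ≈ 2.527.
p = a·p₁ + b·p₂ ≈ (-0.404, -0.900, -0.161); φ = arcsin(p_z) ≈ -9.27°, λ = atan2(p_y, p_x) ≈ -114.18°.

≈ 9.3°S, 114.2°W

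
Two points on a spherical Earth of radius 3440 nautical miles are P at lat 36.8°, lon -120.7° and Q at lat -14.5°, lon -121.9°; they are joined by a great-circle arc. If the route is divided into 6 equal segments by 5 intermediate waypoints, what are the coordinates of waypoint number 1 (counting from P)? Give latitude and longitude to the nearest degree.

The haversine formula gives a central angle δ ≈ 0.896 rad (51.3°) between the endpoints.
Interpolate at f = 1/6 with slerp weights a = sin((1−f)δ)/sin δ ≈ 0.870, b = sin(fδ)/sin δ ≈ 0.191.
p = a·p₁ + b·p₂ ≈ (-0.453, -0.755, 0.473); φ = arcsin(p_z) ≈ 28.25°, λ = atan2(p_y, p_x) ≈ -120.95°.

≈ lat 28°, lon -121°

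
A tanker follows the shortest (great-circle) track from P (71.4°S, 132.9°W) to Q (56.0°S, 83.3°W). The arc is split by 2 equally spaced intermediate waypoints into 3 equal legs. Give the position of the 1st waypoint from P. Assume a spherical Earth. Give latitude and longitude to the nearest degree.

Convert each endpoint to a unit vector on the sphere (x = cos φ cos λ, y = cos φ sin λ, z = sin φ).
The central angle between the endpoints is δ = arccos(p₁·p₂) ≈ 0.448 rad (25.7°).
Interpolate at f = 1/3 with slerp weights a = sin((1−f)δ)/sin δ ≈ 0.679, b = sin(fδ)/sin δ ≈ 0.343.
p = a·p₁ + b·p₂ ≈ (-0.125, -0.349, -0.929); φ = arcsin(p_z) ≈ -68.21°, λ = atan2(p_y, p_x) ≈ -109.69°.

≈ (68°S, 110°W)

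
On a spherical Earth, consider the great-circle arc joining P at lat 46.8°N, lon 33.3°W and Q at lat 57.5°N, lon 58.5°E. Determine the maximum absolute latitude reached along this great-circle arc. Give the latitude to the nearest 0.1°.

The great circle lies in the plane with unit normal n̂ = (p₁ × p₂)/|p₁ × p₂|.
Here n̂_z ≈ +0.461; the vertex latitude is φ_max = arccos|n̂_z| ≈ 62.6°.

≈ 62.6°N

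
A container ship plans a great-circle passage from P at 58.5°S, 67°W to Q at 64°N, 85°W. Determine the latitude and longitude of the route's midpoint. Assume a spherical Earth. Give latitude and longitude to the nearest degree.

From cos δ = sin φ₁ sin φ₂ + cos φ₁ cos φ₂ cos Δλ, the central angle is δ ≈ 2.151 rad (123.3°).
Interpolate at f = 1/2 with slerp weights a = sin((1−f)δ)/sin δ ≈ 1.052, b = sin(fδ)/sin δ ≈ 1.052.
p = a·p₁ + b·p₂ ≈ (0.255, -0.966, 0.049); φ = arcsin(p_z) ≈ 2.78°, λ = atan2(p_y, p_x) ≈ -75.21°.

≈ 3°N, 75°W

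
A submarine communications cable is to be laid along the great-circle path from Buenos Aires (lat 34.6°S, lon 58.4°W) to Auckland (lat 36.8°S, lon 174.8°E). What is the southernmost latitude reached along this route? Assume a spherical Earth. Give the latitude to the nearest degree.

The great circle lies in the plane with unit normal n̂ = (p₁ × p₂)/|p₁ × p₂|.
Here n̂_z ≈ -0.529; the vertex latitude is φ_max = arccos|n̂_z| ≈ 58.1°.
Check via Clairaut: cos φ_max = |cos φ₁| · sin C = cos(34.6°)·sin(140.0°) ≈ 0.529, again giving ≈ 58.1°.

≈ 58°S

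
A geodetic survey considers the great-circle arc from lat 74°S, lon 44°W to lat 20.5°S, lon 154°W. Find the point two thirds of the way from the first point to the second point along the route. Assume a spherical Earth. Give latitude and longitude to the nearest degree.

From cos δ = sin φ₁ sin φ₂ + cos φ₁ cos φ₂ cos Δλ, the central angle is δ ≈ 1.320 rad (75.6°).
Interpolate at f = 2/3 with slerp weights a = sin((1−f)δ)/sin δ ≈ 0.440, b = sin(fδ)/sin δ ≈ 0.796.
p = a·p₁ + b·p₂ ≈ (-0.583, -0.411, -0.701); φ = arcsin(p_z) ≈ -44.53°, λ = atan2(p_y, p_x) ≈ -144.81°.

≈ lat 45°S, lon 145°W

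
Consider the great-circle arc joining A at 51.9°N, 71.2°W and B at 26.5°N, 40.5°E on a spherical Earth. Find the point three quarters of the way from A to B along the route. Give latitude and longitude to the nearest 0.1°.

≈ 42.2°N, 24.7°E

Convert each endpoint to a unit vector on the sphere (x = cos φ cos λ, y = cos φ sin λ, z = sin φ).
The central angle between the endpoints is δ = arccos(p₁·p₂) ≈ 1.423 rad (81.5°).
Interpolate at f = 3/4 with slerp weights a = sin((1−f)δ)/sin δ ≈ 0.352, b = sin(fδ)/sin δ ≈ 0.886.
p = a·p₁ + b·p₂ ≈ (0.673, 0.309, 0.672); φ = arcsin(p_z) ≈ 42.25°, λ = atan2(p_y, p_x) ≈ 24.67°.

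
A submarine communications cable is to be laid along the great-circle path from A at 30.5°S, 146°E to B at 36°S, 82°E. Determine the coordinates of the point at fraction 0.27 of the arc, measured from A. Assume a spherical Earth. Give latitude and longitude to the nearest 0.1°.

≈ 35.4°S, 130.0°E

From cos δ = sin φ₁ sin φ₂ + cos φ₁ cos φ₂ cos Δλ, the central angle is δ ≈ 0.922 rad (52.9°).
Interpolate at f = 0.27 with slerp weights a = sin((1−f)δ)/sin δ ≈ 0.782, b = sin(fδ)/sin δ ≈ 0.309.
p = a·p₁ + b·p₂ ≈ (-0.524, 0.625, -0.579); φ = arcsin(p_z) ≈ -35.37°, λ = atan2(p_y, p_x) ≈ 129.99°.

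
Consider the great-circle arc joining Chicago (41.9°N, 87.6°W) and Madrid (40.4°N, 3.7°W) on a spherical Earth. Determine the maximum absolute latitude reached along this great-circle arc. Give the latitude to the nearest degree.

The great circle lies in the plane with unit normal n̂ = (p₁ × p₂)/|p₁ × p₂|.
Here n̂_z ≈ +0.648; the vertex latitude is φ_max = arccos|n̂_z| ≈ 49.6°.

≈ 50°N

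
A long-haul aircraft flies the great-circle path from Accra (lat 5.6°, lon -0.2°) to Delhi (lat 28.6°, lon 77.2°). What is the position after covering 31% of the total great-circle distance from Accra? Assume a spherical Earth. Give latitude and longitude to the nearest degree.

Write both endpoints as unit vectors p₁, p₂ with components (cos φ cos λ, cos φ sin λ, sin φ).
The central angle between the endpoints is δ = arccos(p₁·p₂) ≈ 1.331 rad (76.3°).
Interpolate at f = 0.31 with slerp weights a = sin((1−f)δ)/sin δ ≈ 0.818, b = sin(fδ)/sin δ ≈ 0.413.
p = a·p₁ + b·p₂ ≈ (0.894, 0.351, 0.277); φ = arcsin(p_z) ≈ 16.11°, λ = atan2(p_y, p_x) ≈ 21.40°.

≈ lat 16°, lon 21°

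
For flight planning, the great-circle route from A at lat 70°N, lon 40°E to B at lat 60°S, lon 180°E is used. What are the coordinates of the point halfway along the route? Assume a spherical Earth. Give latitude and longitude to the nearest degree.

Write both endpoints as unit vectors p₁, p₂ with components (cos φ cos λ, cos φ sin λ, sin φ).
The central angle between the endpoints is δ = arccos(p₁·p₂) ≈ 2.808 rad (160.9°).
Interpolate at f = 1/2 with slerp weights a = sin((1−f)δ)/sin δ ≈ 3.010, b = sin(fδ)/sin δ ≈ 3.010.
p = a·p₁ + b·p₂ ≈ (-0.716, 0.662, 0.222); φ = arcsin(p_z) ≈ 12.81°, λ = atan2(p_y, p_x) ≈ 137.27°.

≈ lat 13°N, lon 137°E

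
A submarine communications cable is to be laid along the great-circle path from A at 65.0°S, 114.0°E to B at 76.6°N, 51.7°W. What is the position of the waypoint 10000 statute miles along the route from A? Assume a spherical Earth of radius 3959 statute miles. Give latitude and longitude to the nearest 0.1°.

≈ 77.2°N, 70.1°E

Write both endpoints as unit vectors p₁, p₂ with components (cos φ cos λ, cos φ sin λ, sin φ).
The central angle between the endpoints is δ = arccos(p₁·p₂) ≈ 2.925 rad (167.6°). The total great-circle distance is δ·R ≈ 2.925 × 3959 ≈ 11578 mi, so the target fraction is f = 10000/11578 ≈ 0.864.
Interpolate at f ≈ 0.864 with slerp weights a = sin((1−f)δ)/sin δ ≈ 1.803, b = sin(fδ)/sin δ ≈ 2.682.
p = a·p₁ + b·p₂ ≈ (0.075, 0.208, 0.975); φ = arcsin(p_z) ≈ 77.21°, λ = atan2(p_y, p_x) ≈ 70.11°.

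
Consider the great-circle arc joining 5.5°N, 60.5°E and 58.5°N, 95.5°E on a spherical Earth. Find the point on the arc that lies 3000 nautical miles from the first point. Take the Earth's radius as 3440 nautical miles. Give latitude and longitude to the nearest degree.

Convert each endpoint to a unit vector on the sphere (x = cos φ cos λ, y = cos φ sin λ, z = sin φ).
The central angle between the endpoints is δ = arccos(p₁·p₂) ≈ 1.038 rad (59.5°). The total great-circle distance is δ·R ≈ 1.038 × 3440 ≈ 3571 nmi, so the target fraction is f = 3000/3571 ≈ 0.840.
Interpolate at f ≈ 0.840 with slerp weights a = sin((1−f)δ)/sin δ ≈ 0.192, b = sin(fδ)/sin δ ≈ 0.889.
p = a·p₁ + b·p₂ ≈ (0.050, 0.629, 0.776); φ = arcsin(p_z) ≈ 50.91°, λ = atan2(p_y, p_x) ≈ 85.49°.

≈ 51°N, 85°E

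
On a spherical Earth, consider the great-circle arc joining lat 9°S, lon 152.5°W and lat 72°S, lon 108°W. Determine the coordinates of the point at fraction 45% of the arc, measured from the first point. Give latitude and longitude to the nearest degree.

The haversine formula gives a central angle δ ≈ 1.196 rad (68.5°) between the endpoints.
Interpolate at f = 0.45 with slerp weights a = sin((1−f)δ)/sin δ ≈ 0.657, b = sin(fδ)/sin δ ≈ 0.551.
p = a·p₁ + b·p₂ ≈ (-0.628, -0.461, -0.627); φ = arcsin(p_z) ≈ -38.80°, λ = atan2(p_y, p_x) ≈ -143.70°.

≈ lat 39°S, lon 144°W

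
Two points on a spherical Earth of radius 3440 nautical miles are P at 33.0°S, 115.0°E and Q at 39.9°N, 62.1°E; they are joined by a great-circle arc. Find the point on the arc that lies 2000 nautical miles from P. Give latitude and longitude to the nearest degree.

≈ 5°S, 95°E

The haversine formula gives a central angle δ ≈ 1.532 rad (87.8°) between the endpoints. The total great-circle distance is δ·R ≈ 1.532 × 3440 ≈ 5270 nmi, so the target fraction is f = 2000/5270 ≈ 0.379.
Interpolate at f ≈ 0.379 with slerp weights a = sin((1−f)δ)/sin δ ≈ 0.814, b = sin(fδ)/sin δ ≈ 0.550.
p = a·p₁ + b·p₂ ≈ (-0.091, 0.992, -0.091); φ = arcsin(p_z) ≈ -5.22°, λ = atan2(p_y, p_x) ≈ 95.26°.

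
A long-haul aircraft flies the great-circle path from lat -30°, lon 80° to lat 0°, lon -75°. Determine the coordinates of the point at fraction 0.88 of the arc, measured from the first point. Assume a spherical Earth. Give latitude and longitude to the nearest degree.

From cos δ = sin φ₁ sin φ₂ + cos φ₁ cos φ₂ cos Δλ, the central angle is δ ≈ 2.473 rad (141.7°).
Interpolate at f = 0.88 with slerp weights a = sin((1−f)δ)/sin δ ≈ 0.472, b = sin(fδ)/sin δ ≈ 1.327.
p = a·p₁ + b·p₂ ≈ (0.414, -0.879, -0.236); φ = arcsin(p_z) ≈ -13.65°, λ = atan2(p_y, p_x) ≈ -64.76°.

≈ lat -14°, lon -65°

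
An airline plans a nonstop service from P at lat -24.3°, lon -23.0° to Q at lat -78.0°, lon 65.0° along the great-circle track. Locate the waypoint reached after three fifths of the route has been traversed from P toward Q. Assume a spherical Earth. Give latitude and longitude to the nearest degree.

Write both endpoints as unit vectors p₁, p₂ with components (cos φ cos λ, cos φ sin λ, sin φ).
The central angle between the endpoints is δ = arccos(p₁·p₂) ≈ 1.149 rad (65.8°).
Interpolate at f = 3/5 with slerp weights a = sin((1−f)δ)/sin δ ≈ 0.486, b = sin(fδ)/sin δ ≈ 0.697.
p = a·p₁ + b·p₂ ≈ (0.469, -0.042, -0.882); φ = arcsin(p_z) ≈ -61.90°, λ = atan2(p_y, p_x) ≈ -5.09°.

≈ lat -62°, lon -5°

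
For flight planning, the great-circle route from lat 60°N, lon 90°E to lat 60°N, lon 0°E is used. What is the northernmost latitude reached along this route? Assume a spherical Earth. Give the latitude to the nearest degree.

The great circle lies in the plane with unit normal n̂ = (p₁ × p₂)/|p₁ × p₂|.
Here n̂_z ≈ -0.378; the vertex latitude is φ_max = arccos|n̂_z| ≈ 67.8°.
Check via Clairaut: cos φ_max = |cos φ₁| · sin C = cos(60.0°)·sin(49.1°) ≈ 0.378, again giving ≈ 67.8°.

≈ 68°N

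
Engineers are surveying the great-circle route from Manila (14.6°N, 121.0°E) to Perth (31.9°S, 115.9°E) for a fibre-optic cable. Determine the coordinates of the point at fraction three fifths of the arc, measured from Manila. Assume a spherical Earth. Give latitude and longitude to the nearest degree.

Convert each endpoint to a unit vector on the sphere (x = cos φ cos λ, y = cos φ sin λ, z = sin φ).
The central angle between the endpoints is δ = arccos(p₁·p₂) ≈ 0.816 rad (46.8°).
Interpolate at f = 3/5 with slerp weights a = sin((1−f)δ)/sin δ ≈ 0.440, b = sin(fδ)/sin δ ≈ 0.646.
p = a·p₁ + b·p₂ ≈ (-0.459, 0.858, -0.230); φ = arcsin(p_z) ≈ -13.31°, λ = atan2(p_y, p_x) ≈ 118.13°.

≈ 13°S, 118°E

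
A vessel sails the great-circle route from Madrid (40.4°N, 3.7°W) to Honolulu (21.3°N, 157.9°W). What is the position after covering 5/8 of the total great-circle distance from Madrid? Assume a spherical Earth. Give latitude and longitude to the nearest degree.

≈ 59°N, 130°W

From cos δ = sin φ₁ sin φ₂ + cos φ₁ cos φ₂ cos Δλ, the central angle is δ ≈ 1.986 rad (113.8°).
Interpolate at f = 5/8 with slerp weights a = sin((1−f)δ)/sin δ ≈ 0.741, b = sin(fδ)/sin δ ≈ 1.034.
p = a·p₁ + b·p₂ ≈ (-0.330, -0.399, 0.856); φ = arcsin(p_z) ≈ 58.84°, λ = atan2(p_y, p_x) ≈ -129.58°.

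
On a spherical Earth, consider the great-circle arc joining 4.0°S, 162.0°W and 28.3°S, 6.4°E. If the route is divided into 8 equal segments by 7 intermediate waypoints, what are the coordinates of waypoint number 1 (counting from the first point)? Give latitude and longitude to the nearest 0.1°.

≈ 21.2°S, 155.9°W

Convert each endpoint to a unit vector on the sphere (x = cos φ cos λ, y = cos φ sin λ, z = sin φ).
The central angle between the endpoints is δ = arccos(p₁·p₂) ≈ 2.545 rad (145.8°).
Interpolate at f = 1/8 with slerp weights a = sin((1−f)δ)/sin δ ≈ 1.411, b = sin(fδ)/sin δ ≈ 0.557.
p = a·p₁ + b·p₂ ≈ (-0.851, -0.380, -0.362); φ = arcsin(p_z) ≈ -21.25°, λ = atan2(p_y, p_x) ≈ -155.93°.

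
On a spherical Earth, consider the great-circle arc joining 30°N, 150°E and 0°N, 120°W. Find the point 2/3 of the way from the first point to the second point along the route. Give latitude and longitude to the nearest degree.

Write both endpoints as unit vectors p₁, p₂ with components (cos φ cos λ, cos φ sin λ, sin φ).
The central angle between the endpoints is δ = arccos(p₁·p₂) ≈ 1.571 rad (90.0°).
Interpolate at f = 2/3 with slerp weights a = sin((1−f)δ)/sin δ ≈ 0.500, b = sin(fδ)/sin δ ≈ 0.866.
p = a·p₁ + b·p₂ ≈ (-0.808, -0.533, 0.250); φ = arcsin(p_z) ≈ 14.48°, λ = atan2(p_y, p_x) ≈ -146.57°.

≈ 14°N, 147°W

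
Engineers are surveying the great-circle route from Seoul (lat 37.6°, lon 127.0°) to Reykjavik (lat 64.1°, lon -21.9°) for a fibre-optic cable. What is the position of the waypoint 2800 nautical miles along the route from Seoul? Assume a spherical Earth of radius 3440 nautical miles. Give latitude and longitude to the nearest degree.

≈ lat 78°, lon 71°

Write both endpoints as unit vectors p₁, p₂ with components (cos φ cos λ, cos φ sin λ, sin φ).
The central angle between the endpoints is δ = arccos(p₁·p₂) ≈ 1.316 rad (75.4°). The total great-circle distance is δ·R ≈ 1.316 × 3440 ≈ 4525 nmi, so the target fraction is f = 2800/4525 ≈ 0.619.
Interpolate at f ≈ 0.619 with slerp weights a = sin((1−f)δ)/sin δ ≈ 0.497, b = sin(fδ)/sin δ ≈ 0.751.
p = a·p₁ + b·p₂ ≈ (0.068, 0.192, 0.979); φ = arcsin(p_z) ≈ 78.26°, λ = atan2(p_y, p_x) ≈ 70.61°.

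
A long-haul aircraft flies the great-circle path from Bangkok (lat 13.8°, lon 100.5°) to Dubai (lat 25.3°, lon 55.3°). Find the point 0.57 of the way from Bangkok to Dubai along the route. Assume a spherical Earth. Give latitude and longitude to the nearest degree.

Write both endpoints as unit vectors p₁, p₂ with components (cos φ cos λ, cos φ sin λ, sin φ).
The central angle between the endpoints is δ = arccos(p₁·p₂) ≈ 0.766 rad (43.9°).
Interpolate at f = 0.57 with slerp weights a = sin((1−f)δ)/sin δ ≈ 0.467, b = sin(fδ)/sin δ ≈ 0.610.
p = a·p₁ + b·p₂ ≈ (0.231, 0.899, 0.372); φ = arcsin(p_z) ≈ 21.84°, λ = atan2(p_y, p_x) ≈ 75.57°.

≈ lat 22°, lon 76°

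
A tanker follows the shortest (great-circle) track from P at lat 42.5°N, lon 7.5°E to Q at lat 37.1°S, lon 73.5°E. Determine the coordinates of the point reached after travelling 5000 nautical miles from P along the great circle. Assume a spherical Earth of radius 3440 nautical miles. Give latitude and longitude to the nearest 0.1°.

≈ lat 24.5°S, lon 61.3°E

Write both endpoints as unit vectors p₁, p₂ with components (cos φ cos λ, cos φ sin λ, sin φ).
The central angle between the endpoints is δ = arccos(p₁·p₂) ≈ 1.740 rad (99.7°). The total great-circle distance is δ·R ≈ 1.740 × 3440 ≈ 5985 nmi, so the target fraction is f = 5000/5985 ≈ 0.835.
Interpolate at f ≈ 0.835 with slerp weights a = sin((1−f)δ)/sin δ ≈ 0.287, b = sin(fδ)/sin δ ≈ 1.008.
p = a·p₁ + b·p₂ ≈ (0.438, 0.798, -0.414); φ = arcsin(p_z) ≈ -24.46°, λ = atan2(p_y, p_x) ≈ 61.25°.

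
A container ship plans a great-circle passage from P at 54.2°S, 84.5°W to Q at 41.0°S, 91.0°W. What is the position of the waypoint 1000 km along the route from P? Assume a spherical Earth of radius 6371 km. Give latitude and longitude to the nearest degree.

Convert each endpoint to a unit vector on the sphere (x = cos φ cos λ, y = cos φ sin λ, z = sin φ).
The central angle between the endpoints is δ = arccos(p₁·p₂) ≈ 0.242 rad (13.9°). The total great-circle distance is δ·R ≈ 0.242 × 6371 ≈ 1545 km, so the target fraction is f = 1000/1545 ≈ 0.647.
Interpolate at f ≈ 0.647 with slerp weights a = sin((1−f)δ)/sin δ ≈ 0.356, b = sin(fδ)/sin δ ≈ 0.651.
p = a·p₁ + b·p₂ ≈ (0.011, -0.698, -0.716); φ = arcsin(p_z) ≈ -45.70°, λ = atan2(p_y, p_x) ≈ -89.07°.

≈ 46°S, 89°W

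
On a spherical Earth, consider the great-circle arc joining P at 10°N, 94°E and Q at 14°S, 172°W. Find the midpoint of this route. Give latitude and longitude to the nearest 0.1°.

Write both endpoints as unit vectors p₁, p₂ with components (cos φ cos λ, cos φ sin λ, sin φ).
The central angle between the endpoints is δ = arccos(p₁·p₂) ≈ 1.680 rad (96.2°).
Interpolate at f = 1/2 with slerp weights a = sin((1−f)δ)/sin δ ≈ 0.749, b = sin(fδ)/sin δ ≈ 0.749.
p = a·p₁ + b·p₂ ≈ (-0.771, 0.635, -0.051); φ = arcsin(p_z) ≈ -2.93°, λ = atan2(p_y, p_x) ≈ 140.54°.

≈ 2.9°S, 140.5°E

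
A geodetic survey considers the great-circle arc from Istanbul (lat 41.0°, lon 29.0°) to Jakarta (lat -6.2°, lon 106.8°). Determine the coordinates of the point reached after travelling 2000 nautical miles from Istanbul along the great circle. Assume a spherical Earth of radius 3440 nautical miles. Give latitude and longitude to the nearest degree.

Write both endpoints as unit vectors p₁, p₂ with components (cos φ cos λ, cos φ sin λ, sin φ).
The central angle between the endpoints is δ = arccos(p₁·p₂) ≈ 1.483 rad (85.0°). The total great-circle distance is δ·R ≈ 1.483 × 3440 ≈ 5101 nmi, so the target fraction is f = 2000/5101 ≈ 0.392.
Interpolate at f ≈ 0.392 with slerp weights a = sin((1−f)δ)/sin δ ≈ 0.787, b = sin(fδ)/sin δ ≈ 0.551.
p = a·p₁ + b·p₂ ≈ (0.361, 0.813, 0.457); φ = arcsin(p_z) ≈ 27.19°, λ = atan2(p_y, p_x) ≈ 66.03°.

≈ lat 27°, lon 66°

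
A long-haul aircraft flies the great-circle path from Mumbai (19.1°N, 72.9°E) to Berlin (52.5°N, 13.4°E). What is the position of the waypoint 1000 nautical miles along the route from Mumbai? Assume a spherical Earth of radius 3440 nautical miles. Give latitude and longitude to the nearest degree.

Write both endpoints as unit vectors p₁, p₂ with components (cos φ cos λ, cos φ sin λ, sin φ).
The central angle between the endpoints is δ = arccos(p₁·p₂) ≈ 0.987 rad (56.5°). The total great-circle distance is δ·R ≈ 0.987 × 3440 ≈ 3394 nmi, so the target fraction is f = 1000/3394 ≈ 0.295.
Interpolate at f ≈ 0.295 with slerp weights a = sin((1−f)δ)/sin δ ≈ 0.769, b = sin(fδ)/sin δ ≈ 0.344.
p = a·p₁ + b·p₂ ≈ (0.417, 0.743, 0.524); φ = arcsin(p_z) ≈ 31.61°, λ = atan2(p_y, p_x) ≈ 60.68°.

≈ 32°N, 61°E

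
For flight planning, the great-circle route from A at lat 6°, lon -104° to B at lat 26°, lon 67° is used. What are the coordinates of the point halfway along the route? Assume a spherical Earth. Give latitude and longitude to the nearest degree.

≈ lat 72°, lon -51°

Convert each endpoint to a unit vector on the sphere (x = cos φ cos λ, y = cos φ sin λ, z = sin φ).
The central angle between the endpoints is δ = arccos(p₁·p₂) ≈ 2.563 rad (146.8°).
Interpolate at f = 1/2 with slerp weights a = sin((1−f)δ)/sin δ ≈ 1.752, b = sin(fδ)/sin δ ≈ 1.752.
p = a·p₁ + b·p₂ ≈ (0.194, -0.241, 0.951); φ = arcsin(p_z) ≈ 71.98°, λ = atan2(p_y, p_x) ≈ -51.22°.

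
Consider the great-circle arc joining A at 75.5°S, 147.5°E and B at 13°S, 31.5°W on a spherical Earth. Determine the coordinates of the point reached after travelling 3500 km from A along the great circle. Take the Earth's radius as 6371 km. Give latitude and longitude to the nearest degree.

≈ 73°S, 31°W

From cos δ = sin φ₁ sin φ₂ + cos φ₁ cos φ₂ cos Δλ, the central angle is δ ≈ 1.597 rad (91.5°). The total great-circle distance is δ·R ≈ 1.597 × 6371 ≈ 10174 km, so the target fraction is f = 3500/10174 ≈ 0.344.
Interpolate at f ≈ 0.344 with slerp weights a = sin((1−f)δ)/sin δ ≈ 0.867, b = sin(fδ)/sin δ ≈ 0.522.
p = a·p₁ + b·p₂ ≈ (0.251, -0.149, -0.956); φ = arcsin(p_z) ≈ -73.02°, λ = atan2(p_y, p_x) ≈ -30.76°.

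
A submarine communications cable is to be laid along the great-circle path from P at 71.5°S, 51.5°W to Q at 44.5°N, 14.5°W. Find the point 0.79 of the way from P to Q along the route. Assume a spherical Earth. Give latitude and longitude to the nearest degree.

Write both endpoints as unit vectors p₁, p₂ with components (cos φ cos λ, cos φ sin λ, sin φ).
The central angle between the endpoints is δ = arccos(p₁·p₂) ≈ 2.076 rad (118.9°).
Interpolate at f = 0.79 with slerp weights a = sin((1−f)δ)/sin δ ≈ 0.483, b = sin(fδ)/sin δ ≈ 1.140.
p = a·p₁ + b·p₂ ≈ (0.883, -0.323, 0.341); φ = arcsin(p_z) ≈ 19.96°, λ = atan2(p_y, p_x) ≈ -20.13°.

≈ 20°N, 20°W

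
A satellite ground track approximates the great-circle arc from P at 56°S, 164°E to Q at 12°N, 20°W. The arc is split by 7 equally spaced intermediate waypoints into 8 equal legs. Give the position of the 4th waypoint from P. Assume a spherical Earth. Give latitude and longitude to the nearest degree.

The haversine formula gives a central angle δ ≈ 2.372 rad (135.9°) between the endpoints.
Interpolate at f = 4/8 with slerp weights a = sin((1−f)δ)/sin δ ≈ 1.332, b = sin(fδ)/sin δ ≈ 1.332.
p = a·p₁ + b·p₂ ≈ (0.508, -0.240, -0.827); φ = arcsin(p_z) ≈ -55.80°, λ = atan2(p_y, p_x) ≈ -25.30°.

≈ 56°S, 25°W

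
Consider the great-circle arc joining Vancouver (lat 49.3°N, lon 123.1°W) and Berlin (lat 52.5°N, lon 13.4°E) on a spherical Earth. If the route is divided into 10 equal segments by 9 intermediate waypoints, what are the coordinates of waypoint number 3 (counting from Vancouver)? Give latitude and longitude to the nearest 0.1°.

≈ lat 66.9°N, lon 98.7°W

Write both endpoints as unit vectors p₁, p₂ with components (cos φ cos λ, cos φ sin λ, sin φ).
The central angle between the endpoints is δ = arccos(p₁·p₂) ≈ 1.252 rad (71.7°).
Interpolate at f = 3/10 with slerp weights a = sin((1−f)δ)/sin δ ≈ 0.809, b = sin(fδ)/sin δ ≈ 0.386.
p = a·p₁ + b·p₂ ≈ (-0.059, -0.388, 0.920); φ = arcsin(p_z) ≈ 66.92°, λ = atan2(p_y, p_x) ≈ -98.72°.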